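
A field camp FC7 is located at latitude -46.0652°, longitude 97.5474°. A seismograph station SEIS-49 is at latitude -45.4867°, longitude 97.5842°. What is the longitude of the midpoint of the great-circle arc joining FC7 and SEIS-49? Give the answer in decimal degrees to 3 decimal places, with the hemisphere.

Bx = cos φ₂ cos Δλ = 0.701075,  By = cos φ₂ sin Δλ = 0.000450
φₘ = atan2(sin φ₁ + sin φ₂, √((cos φ₁ + Bx)² + By²)) = -45.77595°
λₘ = λ₁ + atan2(By, cos φ₁ + Bx) = 97.56590°

97.566°E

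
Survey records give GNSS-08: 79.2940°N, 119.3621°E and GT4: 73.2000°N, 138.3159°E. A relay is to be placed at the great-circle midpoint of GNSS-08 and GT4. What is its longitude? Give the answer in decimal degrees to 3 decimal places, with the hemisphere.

130.918°E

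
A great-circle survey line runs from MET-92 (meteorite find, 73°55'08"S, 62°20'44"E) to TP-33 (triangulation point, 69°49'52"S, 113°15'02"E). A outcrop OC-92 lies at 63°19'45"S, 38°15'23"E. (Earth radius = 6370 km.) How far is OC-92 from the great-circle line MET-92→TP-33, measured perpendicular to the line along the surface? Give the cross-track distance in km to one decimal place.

697.4 km

MET-92: φ = -73.91889°, λ = +62.34556°
TP-33: φ = -69.83111°, λ = +113.25056°
OC-92: φ = -63.32917°, λ = +38.25639°
δ₁₃ = central angle MET-92→OC-92 = 0.236601 rad  (haversine)
θ₁₃ = bearing MET-92→OC-92 = 308.593°,  θ₁₂ = bearing MET-92→TP-33 = 100.810°
dₓₜ = R·arcsin(sin δ₁₃ · sin(θ₁₃ − θ₁₂)) = 6370·arcsin(0.23440·sin(207.783°)) = -697.367 km
|dₓₜ| = 697.367 km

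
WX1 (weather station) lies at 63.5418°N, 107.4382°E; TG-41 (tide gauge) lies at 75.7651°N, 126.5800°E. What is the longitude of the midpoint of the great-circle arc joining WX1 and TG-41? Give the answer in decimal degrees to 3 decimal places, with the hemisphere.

Bx = cos φ₂ cos Δλ = 0.232302,  By = cos φ₂ sin Δλ = 0.080632
φₘ = atan2(sin φ₁ + sin φ₂, √((cos φ₁ + Bx)² + By²)) = 69.89200°
λₘ = λ₁ + atan2(By, cos φ₁ + Bx) = 114.22181°

114.222°E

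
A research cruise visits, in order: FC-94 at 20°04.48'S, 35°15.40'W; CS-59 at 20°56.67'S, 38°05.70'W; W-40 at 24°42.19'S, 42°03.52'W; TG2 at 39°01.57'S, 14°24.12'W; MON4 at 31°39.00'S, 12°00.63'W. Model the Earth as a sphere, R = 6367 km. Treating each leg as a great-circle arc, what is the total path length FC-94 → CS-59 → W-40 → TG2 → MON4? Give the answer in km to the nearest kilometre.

4779 km

FC-94: φ = -20.07467°, λ = -35.25667°
CS-59: φ = -20.94450°, λ = -38.09500°
W-40: φ = -24.70317°, λ = -42.05867°
TG2: φ = -39.02617°, λ = -14.40200°
MON4: φ = -31.65000°, λ = -12.01050°
FC-94→CS-59: c = 0.048818 rad, d = 310.82 km
CS-59→W-40: c = 0.091470 rad, d = 582.39 km
W-40→TG2: c = 0.477211 rad, d = 3038.40 km
TG2→MON4: c = 0.133150 rad, d = 847.76 km
Total = 310.82 + 582.39 + 3038.40 + 847.76 = 4779.38 km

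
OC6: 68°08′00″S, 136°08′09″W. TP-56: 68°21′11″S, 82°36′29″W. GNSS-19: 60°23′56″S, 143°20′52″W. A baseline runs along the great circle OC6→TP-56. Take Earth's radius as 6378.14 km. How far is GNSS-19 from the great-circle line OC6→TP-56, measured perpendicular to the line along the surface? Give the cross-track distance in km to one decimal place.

582.1 km

OC6: φ = -68.13333°, λ = -136.13583°
TP-56: φ = -68.35306°, λ = -82.60806°
GNSS-19: φ = -60.39889°, λ = -143.34778°
δ₁₃ = central angle OC6→GNSS-19 = 0.145407 rad  (haversine)
θ₁₃ = bearing OC6→GNSS-19 = 334.661°,  θ₁₂ = bearing OC6→TP-56 = 115.687°
dₓₜ = R·arcsin(sin δ₁₃ · sin(θ₁₃ − θ₁₂)) = 6378.14·arcsin(0.14490·sin(218.974°)) = -582.076 km
|dₓₜ| = 582.076 km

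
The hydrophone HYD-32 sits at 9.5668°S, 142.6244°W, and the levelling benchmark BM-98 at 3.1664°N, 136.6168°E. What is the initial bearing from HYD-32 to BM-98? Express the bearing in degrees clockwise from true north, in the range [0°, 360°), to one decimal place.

274.7°

Δλ = -80.7588°
y = sin Δλ · cos φ₂ = -0.985514
x = cos φ₁ sin φ₂ − sin φ₁ cos φ₂ cos Δλ = 0.081117
θ = atan2(y, x) = -85.2946° → 274.7054° (mod 360°)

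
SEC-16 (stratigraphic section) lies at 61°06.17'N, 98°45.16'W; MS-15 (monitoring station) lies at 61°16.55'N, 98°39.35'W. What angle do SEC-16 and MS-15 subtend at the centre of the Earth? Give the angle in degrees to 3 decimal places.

SEC-16: φ = +61.10283°, λ = -98.75267°
MS-15: φ = +61.27583°, λ = -98.65583°
Δφ = 0.1730°,  Δλ = 0.0968°
a = sin²(Δφ/2) + cos φ₁ cos φ₂ sin²(Δλ/2) = 0.000002
c = 2·arcsin(√a) = 0.003127 rad = 0.1792°

0.179°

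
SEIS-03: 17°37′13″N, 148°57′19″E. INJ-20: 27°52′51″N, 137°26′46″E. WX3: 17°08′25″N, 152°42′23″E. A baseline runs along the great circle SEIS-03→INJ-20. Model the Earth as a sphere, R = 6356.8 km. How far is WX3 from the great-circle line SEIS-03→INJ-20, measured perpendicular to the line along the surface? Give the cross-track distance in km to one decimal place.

SEIS-03: φ = +17.62028°, λ = +148.95528°
INJ-20: φ = +27.88083°, λ = +137.44611°
WX3: φ = +17.14028°, λ = +152.70639°
δ₁₃ = central angle SEIS-03→WX3 = 0.063038 rad  (haversine)
θ₁₃ = bearing SEIS-03→WX3 = 97.074°,  θ₁₂ = bearing SEIS-03→INJ-20 = 316.137°
dₓₜ = R·arcsin(sin δ₁₃ · sin(θ₁₃ − θ₁₂)) = 6356.8·arcsin(0.06300·sin(-219.063°)) = 252.423 km
|dₓₜ| = 252.423 km

252.4 km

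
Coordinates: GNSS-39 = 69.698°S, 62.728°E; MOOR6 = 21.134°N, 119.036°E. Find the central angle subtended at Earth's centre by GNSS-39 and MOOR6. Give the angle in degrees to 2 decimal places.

99.13°

Δφ = 90.8320°,  Δλ = 56.3080°
a = sin²(Δφ/2) + cos φ₁ cos φ₂ sin²(Δλ/2) = 0.579312
c = 2·arcsin(√a) = 1.730094 rad = 99.1271°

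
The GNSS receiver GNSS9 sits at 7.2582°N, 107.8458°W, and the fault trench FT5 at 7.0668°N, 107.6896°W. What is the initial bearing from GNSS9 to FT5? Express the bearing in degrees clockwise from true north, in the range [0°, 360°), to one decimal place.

141.0°

Δλ = 0.1562°
y = sin Δλ · cos φ₂ = 0.002705
x = cos φ₁ sin φ₂ − sin φ₁ cos φ₂ cos Δλ = -0.003340
θ = atan2(y, x) = 140.9923° → 140.9923° (mod 360°)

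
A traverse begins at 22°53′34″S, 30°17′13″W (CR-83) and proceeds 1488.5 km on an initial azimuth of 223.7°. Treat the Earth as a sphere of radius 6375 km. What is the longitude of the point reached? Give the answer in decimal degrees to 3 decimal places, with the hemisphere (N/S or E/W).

41.173°W

CR-83: φ = -22.89278°, λ = -30.28694°
δ = d/R = 1488.5/6375 = 0.233490 rad
φ₂ = arcsin(sin φ₁ cos δ + cos φ₁ sin δ cos θ)
   = arcsin(-0.38901·0.97286 + 0.92123·0.23137·-0.72297) = -32.17808°
λ₂ = λ₁ + atan2(sin θ sin δ cos φ₁, cos δ − sin φ₁ sin φ₂) = -41.17334°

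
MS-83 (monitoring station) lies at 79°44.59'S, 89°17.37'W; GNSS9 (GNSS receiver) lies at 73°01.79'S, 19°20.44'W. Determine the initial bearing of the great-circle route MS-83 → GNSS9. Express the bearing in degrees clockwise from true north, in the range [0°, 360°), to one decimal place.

104.7°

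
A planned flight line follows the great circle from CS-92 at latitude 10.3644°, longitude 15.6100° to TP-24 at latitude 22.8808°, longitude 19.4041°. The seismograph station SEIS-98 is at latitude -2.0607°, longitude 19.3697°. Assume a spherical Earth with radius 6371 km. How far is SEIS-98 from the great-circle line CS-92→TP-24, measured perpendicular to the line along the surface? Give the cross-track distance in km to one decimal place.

773.8 km

δ₁₃ = central angle CS-92→SEIS-98 = 0.226482 rad  (haversine)
θ₁₃ = bearing CS-92→SEIS-98 = 163.033°,  θ₁₂ = bearing CS-92→TP-24 = 15.687°
dₓₜ = R·arcsin(sin δ₁₃ · sin(θ₁₃ − θ₁₂)) = 6371·arcsin(0.22455·sin(147.346°)) = 773.807 km
|dₓₜ| = 773.807 km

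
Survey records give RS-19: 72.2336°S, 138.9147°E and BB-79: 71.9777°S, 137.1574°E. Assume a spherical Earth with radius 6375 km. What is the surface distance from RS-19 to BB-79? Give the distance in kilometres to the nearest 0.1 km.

66.5 km

Δφ = 0.2559°,  Δλ = -1.7573°
a = sin²(Δφ/2) + cos φ₁ cos φ₂ sin²(Δλ/2) = 0.000027
c = 2·arcsin(√a) = 0.010428 rad = 0.5975°
d = R·c = 6375 × 0.010428 = 66.5 km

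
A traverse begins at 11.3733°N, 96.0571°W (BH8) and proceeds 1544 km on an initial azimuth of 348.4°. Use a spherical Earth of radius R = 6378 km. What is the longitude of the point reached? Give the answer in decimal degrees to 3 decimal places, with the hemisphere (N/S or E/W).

δ = d/R = 1544/6378 = 0.242082 rad
φ₂ = arcsin(sin φ₁ cos δ + cos φ₁ sin δ cos θ)
   = arcsin(0.19720·0.97084 + 0.98036·0.23972·0.97958) = 24.93990°
λ₂ = λ₁ + atan2(sin θ sin δ cos φ₁, cos δ − sin φ₁ sin φ₂) = -99.10441°

99.104°W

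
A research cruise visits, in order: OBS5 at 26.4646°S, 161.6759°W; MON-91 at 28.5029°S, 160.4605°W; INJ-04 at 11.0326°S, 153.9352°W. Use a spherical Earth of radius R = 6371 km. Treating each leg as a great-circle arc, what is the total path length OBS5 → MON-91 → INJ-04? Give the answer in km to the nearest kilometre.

2314 km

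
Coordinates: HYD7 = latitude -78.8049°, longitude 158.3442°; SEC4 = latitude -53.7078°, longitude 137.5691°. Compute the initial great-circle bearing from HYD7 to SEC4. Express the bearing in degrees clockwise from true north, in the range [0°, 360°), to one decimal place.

Δλ = -20.7751°
y = sin Δλ · cos φ₂ = -0.209949
x = cos φ₁ sin φ₂ − sin φ₁ cos φ₂ cos Δλ = 0.386400
θ = atan2(y, x) = -28.5172° → 331.4828° (mod 360°)

331.5°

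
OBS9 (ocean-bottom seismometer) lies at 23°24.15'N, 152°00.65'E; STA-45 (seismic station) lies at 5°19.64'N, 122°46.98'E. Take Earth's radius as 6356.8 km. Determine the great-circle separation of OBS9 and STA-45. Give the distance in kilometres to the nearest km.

3712 km

OBS9: φ = +23.40250°, λ = +152.01083°
STA-45: φ = +5.32733°, λ = +122.78300°
Δφ = -18.0752°,  Δλ = -29.2278°
a = sin²(Δφ/2) + cos φ₁ cos φ₂ sin²(Δλ/2) = 0.082843
c = 2·arcsin(√a) = 0.583910 rad = 33.4556°
d = R·c = 6356.8 × 0.583910 = 3711.8 km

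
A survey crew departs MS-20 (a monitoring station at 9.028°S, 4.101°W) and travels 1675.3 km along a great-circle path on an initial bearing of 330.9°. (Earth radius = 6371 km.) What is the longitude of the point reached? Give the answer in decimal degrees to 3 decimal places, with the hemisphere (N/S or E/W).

δ = d/R = 1675.3/6371 = 0.262957 rad
φ₂ = arcsin(sin φ₁ cos δ + cos φ₁ sin δ cos θ)
   = arcsin(-0.15692·0.96563 + 0.98761·0.25994·0.87377) = 4.17420°
λ₂ = λ₁ + atan2(sin θ sin δ cos φ₁, cos δ − sin φ₁ sin φ₂) = -11.38299°

11.383°W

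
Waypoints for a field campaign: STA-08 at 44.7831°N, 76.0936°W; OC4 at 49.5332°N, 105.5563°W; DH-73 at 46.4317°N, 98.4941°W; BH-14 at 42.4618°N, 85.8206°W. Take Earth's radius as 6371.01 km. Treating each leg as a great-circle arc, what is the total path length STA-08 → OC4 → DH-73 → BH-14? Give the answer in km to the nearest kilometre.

3999 km

STA-08→OC4: c = 0.356878 rad, d = 2273.67 km
OC4→DH-73: c = 0.098613 rad, d = 628.27 km
DH-73→BH-14: c = 0.172186 rad, d = 1097.00 km
Total = 2273.67 + 628.27 + 1097.00 = 3998.94 km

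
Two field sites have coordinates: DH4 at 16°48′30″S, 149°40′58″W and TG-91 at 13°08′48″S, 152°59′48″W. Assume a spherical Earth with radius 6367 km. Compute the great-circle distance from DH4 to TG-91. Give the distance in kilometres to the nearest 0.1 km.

DH4: φ = -16.80833°, λ = -149.68278°
TG-91: φ = -13.14667°, λ = -152.99667°
Δφ = 3.6617°,  Δλ = -3.3139°
a = sin²(Δφ/2) + cos φ₁ cos φ₂ sin²(Δλ/2) = 0.001800
c = 2·arcsin(√a) = 0.084881 rad = 4.8633°
d = R·c = 6367 × 0.084881 = 540.4 km

540.4 km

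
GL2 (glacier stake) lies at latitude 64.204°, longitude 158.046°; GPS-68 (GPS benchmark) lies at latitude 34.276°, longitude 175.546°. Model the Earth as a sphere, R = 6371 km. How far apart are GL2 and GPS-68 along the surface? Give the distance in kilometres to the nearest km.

3535 km

Δφ = -29.9280°,  Δλ = 17.5000°
a = sin²(Δφ/2) + cos φ₁ cos φ₂ sin²(Δλ/2) = 0.074995
c = 2·arcsin(√a) = 0.554792 rad = 31.7873°
d = R·c = 6371 × 0.554792 = 3534.6 km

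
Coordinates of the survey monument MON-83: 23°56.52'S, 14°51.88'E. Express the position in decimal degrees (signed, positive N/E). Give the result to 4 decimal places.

lat: 23.9420° S → -23.9420°
lon: 14.8647° E → +14.8647°

-23.9420°, +14.8647°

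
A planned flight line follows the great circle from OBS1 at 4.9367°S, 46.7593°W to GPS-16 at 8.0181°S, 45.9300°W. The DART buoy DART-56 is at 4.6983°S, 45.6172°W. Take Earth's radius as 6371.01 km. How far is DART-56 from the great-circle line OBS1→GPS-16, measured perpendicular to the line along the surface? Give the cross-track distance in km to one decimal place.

δ₁₃ = central angle OBS1→DART-56 = 0.020294 rad  (haversine)
θ₁₃ = bearing OBS1→DART-56 = 78.217°,  θ₁₂ = bearing OBS1→GPS-16 = 165.073°
dₓₜ = R·arcsin(sin δ₁₃ · sin(θ₁₃ − θ₁₂)) = 6371.01·arcsin(0.02029·sin(-86.856°)) = -129.099 km
|dₓₜ| = 129.099 km

129.1 km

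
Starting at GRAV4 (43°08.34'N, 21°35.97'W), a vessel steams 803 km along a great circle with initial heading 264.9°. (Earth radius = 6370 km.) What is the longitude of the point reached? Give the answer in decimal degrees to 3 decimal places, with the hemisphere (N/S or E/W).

31.313°W

GRAV4: φ = +43.13900°, λ = -21.59950°
δ = d/R = 803/6370 = 0.126060 rad
φ₂ = arcsin(sin φ₁ cos δ + cos φ₁ sin δ cos θ)
   = arcsin(0.68377·0.99206 + 0.72970·0.12573·-0.08889) = 42.08170°
λ₂ = λ₁ + atan2(sin θ sin δ cos φ₁, cos δ − sin φ₁ sin φ₂) = -31.31338°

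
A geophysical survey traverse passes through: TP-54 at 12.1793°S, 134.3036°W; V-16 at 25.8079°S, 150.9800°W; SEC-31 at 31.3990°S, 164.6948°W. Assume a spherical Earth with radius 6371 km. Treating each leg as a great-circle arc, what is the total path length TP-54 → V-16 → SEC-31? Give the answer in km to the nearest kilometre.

3787 km

TP-54→V-16: c = 0.363012 rad, d = 2312.75 km
V-16→SEC-31: c = 0.231457 rad, d = 1474.61 km
Total = 2312.75 + 1474.61 = 3787.36 km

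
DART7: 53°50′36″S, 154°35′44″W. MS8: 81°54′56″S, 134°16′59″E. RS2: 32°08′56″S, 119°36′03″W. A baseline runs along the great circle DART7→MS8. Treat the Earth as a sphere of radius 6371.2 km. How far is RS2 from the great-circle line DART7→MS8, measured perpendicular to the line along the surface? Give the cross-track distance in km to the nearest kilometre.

DART7: φ = -53.84333°, λ = -154.59556°
MS8: φ = -81.91556°, λ = +134.28306°
RS2: φ = -32.14889°, λ = -119.60083°
δ₁₃ = central angle DART7→RS2 = 0.575618 rad  (haversine)
θ₁₃ = bearing DART7→RS2 = 63.126°,  θ₁₂ = bearing DART7→MS8 = 193.663°
dₓₜ = R·arcsin(sin δ₁₃ · sin(θ₁₃ − θ₁₂)) = 6371.2·arcsin(0.54435·sin(-130.537°)) = -2717.410 km
|dₓₜ| = 2717.410 km

2717 km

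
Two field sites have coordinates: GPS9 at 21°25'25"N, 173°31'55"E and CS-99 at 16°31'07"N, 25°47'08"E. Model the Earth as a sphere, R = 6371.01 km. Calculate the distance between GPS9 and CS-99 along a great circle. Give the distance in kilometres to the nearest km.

14523 km

GPS9: φ = +21.42361°, λ = +173.53194°
CS-99: φ = +16.51861°, λ = +25.78556°
Δφ = -4.9050°,  Δλ = -147.7464°
a = sin²(Δφ/2) + cos φ₁ cos φ₂ sin²(Δλ/2) = 0.825458
c = 2·arcsin(√a) = 2.279586 rad = 130.6107°
d = R·c = 6371.01 × 2.279586 = 14523.3 km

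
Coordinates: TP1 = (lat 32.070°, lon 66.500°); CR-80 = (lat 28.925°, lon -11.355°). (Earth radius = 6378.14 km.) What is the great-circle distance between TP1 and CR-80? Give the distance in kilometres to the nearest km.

7304 km

Δφ = -3.1450°,  Δλ = -77.8550°
a = sin²(Δφ/2) + cos φ₁ cos φ₂ sin²(Δλ/2) = 0.293577
c = 2·arcsin(√a) = 1.145220 rad = 65.6163°
d = R·c = 6378.14 × 1.145220 = 7304.4 km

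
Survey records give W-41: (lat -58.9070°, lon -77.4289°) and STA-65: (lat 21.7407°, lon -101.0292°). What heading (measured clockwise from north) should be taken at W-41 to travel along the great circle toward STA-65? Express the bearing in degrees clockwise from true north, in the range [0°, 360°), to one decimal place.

338.0°

Δλ = -23.6003°
y = sin Δλ · cos φ₂ = -0.371877
x = cos φ₁ sin φ₂ − sin φ₁ cos φ₂ cos Δλ = 0.920179
θ = atan2(y, x) = -22.0053° → 337.9947° (mod 360°)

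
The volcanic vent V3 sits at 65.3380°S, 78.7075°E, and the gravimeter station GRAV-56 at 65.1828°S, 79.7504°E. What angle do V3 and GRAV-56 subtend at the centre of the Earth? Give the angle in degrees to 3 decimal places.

0.463°

Δφ = 0.1552°,  Δλ = 1.0429°
a = sin²(Δφ/2) + cos φ₁ cos φ₂ sin²(Δλ/2) = 0.000016
c = 2·arcsin(√a) = 0.008085 rad = 0.4632°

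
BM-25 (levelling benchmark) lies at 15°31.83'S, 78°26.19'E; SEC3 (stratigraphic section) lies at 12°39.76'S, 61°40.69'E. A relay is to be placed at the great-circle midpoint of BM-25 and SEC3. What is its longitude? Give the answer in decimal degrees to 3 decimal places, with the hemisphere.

70.004°E

BM-25: φ = -15.53050°, λ = +78.43650°
SEC3: φ = -12.66267°, λ = +61.67817°
Bx = cos φ₂ cos Δλ = 0.934240,  By = cos φ₂ sin Δλ = -0.281323
φₘ = atan2(sin φ₁ + sin φ₂, √((cos φ₁ + Bx)² + By²)) = -14.24252°
λₘ = λ₁ + atan2(By, cos φ₁ + Bx) = 70.00428°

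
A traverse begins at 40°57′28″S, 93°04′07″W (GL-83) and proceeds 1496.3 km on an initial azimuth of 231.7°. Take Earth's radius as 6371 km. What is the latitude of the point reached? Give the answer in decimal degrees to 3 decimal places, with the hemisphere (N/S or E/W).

GL-83: φ = -40.95778°, λ = -93.06861°
δ = d/R = 1496.3/6371 = 0.234861 rad
φ₂ = arcsin(sin φ₁ cos δ + cos φ₁ sin δ cos θ)
   = arcsin(-0.65550·0.97255 + 0.75519·0.23271·-0.61978) = -48.28177°
λ₂ = λ₁ + atan2(sin θ sin δ cos φ₁, cos δ − sin φ₁ sin φ₂) = -108.99660°

48.282°S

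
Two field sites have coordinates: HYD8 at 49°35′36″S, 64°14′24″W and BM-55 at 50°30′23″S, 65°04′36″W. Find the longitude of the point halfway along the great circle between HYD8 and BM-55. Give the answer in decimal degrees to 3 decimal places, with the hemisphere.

64.654°W

HYD8: φ = -49.59333°, λ = -64.24000°
BM-55: φ = -50.50639°, λ = -65.07667°
Bx = cos φ₂ cos Δλ = 0.635924,  By = cos φ₂ sin Δλ = -0.009287
φₘ = atan2(sin φ₁ + sin φ₂, √((cos φ₁ + Bx)² + By²)) = -50.05061°
λₘ = λ₁ + atan2(By, cos φ₁ + Bx) = -64.65435°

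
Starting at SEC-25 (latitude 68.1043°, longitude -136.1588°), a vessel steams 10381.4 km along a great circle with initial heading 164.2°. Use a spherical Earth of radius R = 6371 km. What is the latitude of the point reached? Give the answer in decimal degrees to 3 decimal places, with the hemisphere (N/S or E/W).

δ = d/R = 10381.4/6371 = 1.629477 rad
φ₂ = arcsin(sin φ₁ cos δ + cos φ₁ sin δ cos θ)
   = arcsin(0.92786·-0.05865 + 0.37292·0.99828·-0.96222) = -24.37001°
λ₂ = λ₁ + atan2(sin θ sin δ cos φ₁, cos δ − sin φ₁ sin φ₂) = -118.79733°

24.370°S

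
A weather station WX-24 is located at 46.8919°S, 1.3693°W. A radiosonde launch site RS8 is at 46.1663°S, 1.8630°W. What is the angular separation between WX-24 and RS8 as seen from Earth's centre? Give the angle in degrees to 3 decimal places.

Δφ = 0.7256°,  Δλ = -0.4937°
a = sin²(Δφ/2) + cos φ₁ cos φ₂ sin²(Δλ/2) = 0.000049
c = 2·arcsin(√a) = 0.013983 rad = 0.8012°

0.801°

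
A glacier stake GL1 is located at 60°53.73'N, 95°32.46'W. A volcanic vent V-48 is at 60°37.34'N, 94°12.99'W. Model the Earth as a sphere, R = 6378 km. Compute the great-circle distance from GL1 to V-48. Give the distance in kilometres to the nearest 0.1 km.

GL1: φ = +60.89550°, λ = -95.54100°
V-48: φ = +60.62233°, λ = -94.21650°
Δφ = -0.2732°,  Δλ = 1.3245°
a = sin²(Δφ/2) + cos φ₁ cos φ₂ sin²(Δλ/2) = 0.000038
c = 2·arcsin(√a) = 0.012257 rad = 0.7023°
d = R·c = 6378 × 0.012257 = 78.2 km

78.2 km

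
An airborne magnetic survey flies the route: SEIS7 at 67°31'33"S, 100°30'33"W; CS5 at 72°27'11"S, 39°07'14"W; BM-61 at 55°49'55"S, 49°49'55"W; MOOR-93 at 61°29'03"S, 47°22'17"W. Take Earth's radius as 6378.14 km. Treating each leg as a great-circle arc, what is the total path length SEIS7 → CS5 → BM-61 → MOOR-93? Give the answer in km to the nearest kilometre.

4850 km

SEIS7: φ = -67.52583°, λ = -100.50917°
CS5: φ = -72.45306°, λ = -39.12056°
BM-61: φ = -55.83194°, λ = -49.83194°
MOOR-93: φ = -61.48417°, λ = -47.37139°
SEIS7→CS5: c = 0.359011 rad, d = 2289.82 km
CS5→BM-61: c = 0.300235 rad, d = 1914.94 km
BM-61→MOOR-93: c = 0.101129 rad, d = 645.01 km
Total = 2289.82 + 1914.94 + 645.01 = 4849.78 km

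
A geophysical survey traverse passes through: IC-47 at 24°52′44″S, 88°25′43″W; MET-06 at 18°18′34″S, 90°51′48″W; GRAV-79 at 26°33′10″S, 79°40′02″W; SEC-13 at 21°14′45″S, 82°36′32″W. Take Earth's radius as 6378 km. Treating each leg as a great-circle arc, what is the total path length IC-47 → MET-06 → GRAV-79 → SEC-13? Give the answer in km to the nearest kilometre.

2907 km

IC-47: φ = -24.87889°, λ = -88.42861°
MET-06: φ = -18.30944°, λ = -90.86333°
GRAV-79: φ = -26.55278°, λ = -79.66722°
SEC-13: φ = -21.24583°, λ = -82.60889°
IC-47→MET-06: c = 0.121265 rad, d = 773.43 km
MET-06→GRAV-79: c = 0.230704 rad, d = 1471.43 km
GRAV-79→SEC-13: c = 0.103826 rad, d = 662.20 km
Total = 773.43 + 1471.43 + 662.20 = 2907.06 km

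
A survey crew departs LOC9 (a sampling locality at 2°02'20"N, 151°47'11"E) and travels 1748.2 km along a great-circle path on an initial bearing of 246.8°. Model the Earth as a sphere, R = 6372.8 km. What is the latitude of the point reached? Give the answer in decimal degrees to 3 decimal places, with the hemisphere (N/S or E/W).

4.152°S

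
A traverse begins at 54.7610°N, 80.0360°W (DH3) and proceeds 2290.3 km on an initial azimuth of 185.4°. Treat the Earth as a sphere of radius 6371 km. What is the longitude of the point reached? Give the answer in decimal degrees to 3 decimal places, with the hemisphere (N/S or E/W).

82.331°W

δ = d/R = 2290.3/6371 = 0.359488 rad
φ₂ = arcsin(sin φ₁ cos δ + cos φ₁ sin δ cos θ)
   = arcsin(0.81675·0.93608 + 0.57699·0.35180·-0.99556) = 34.22624°
λ₂ = λ₁ + atan2(sin θ sin δ cos φ₁, cos δ − sin φ₁ sin φ₂) = -82.33080°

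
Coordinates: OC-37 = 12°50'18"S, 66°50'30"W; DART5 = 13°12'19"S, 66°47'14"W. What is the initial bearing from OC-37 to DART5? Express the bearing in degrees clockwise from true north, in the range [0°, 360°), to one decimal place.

171.8°

OC-37: φ = -12.83833°, λ = -66.84167°
DART5: φ = -13.20528°, λ = -66.78722°
Δλ = 0.0544°
y = sin Δλ · cos φ₂ = 0.000925
x = cos φ₁ sin φ₂ − sin φ₁ cos φ₂ cos Δλ = -0.006404
θ = atan2(y, x) = 171.7806° → 171.7806° (mod 360°)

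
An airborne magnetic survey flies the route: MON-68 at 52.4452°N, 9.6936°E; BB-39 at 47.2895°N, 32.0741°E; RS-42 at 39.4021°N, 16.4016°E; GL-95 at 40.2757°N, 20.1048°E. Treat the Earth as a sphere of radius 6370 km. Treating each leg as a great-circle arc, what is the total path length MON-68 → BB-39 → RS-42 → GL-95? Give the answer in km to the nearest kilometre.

3562 km

MON-68→BB-39: c = 0.266067 rad, d = 1694.85 km
BB-39→RS-42: c = 0.241194 rad, d = 1536.41 km
RS-42→GL-95: c = 0.051913 rad, d = 330.69 km
Total = 1694.85 + 1536.41 + 330.69 = 3561.94 km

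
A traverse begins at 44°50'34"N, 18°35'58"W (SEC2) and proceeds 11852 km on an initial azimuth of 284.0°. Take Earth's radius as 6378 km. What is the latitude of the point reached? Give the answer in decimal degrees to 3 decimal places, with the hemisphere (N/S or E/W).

2.031°S

SEC2: φ = +44.84278°, λ = -18.59944°
δ = d/R = 11852/6378 = 1.858263 rad
φ₂ = arcsin(sin φ₁ cos δ + cos φ₁ sin δ cos θ)
   = arcsin(0.70516·-0.28352 + 0.70904·0.95897·0.24192) = -2.03076°
λ₂ = λ₁ + atan2(sin θ sin δ cos φ₁, cos δ − sin φ₁ sin φ₂) = -129.99806°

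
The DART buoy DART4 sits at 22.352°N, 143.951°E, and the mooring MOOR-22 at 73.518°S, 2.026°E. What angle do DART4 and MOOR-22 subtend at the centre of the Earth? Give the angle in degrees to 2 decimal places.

124.84°

Δφ = -95.8700°,  Δλ = -141.9250°
a = sin²(Δφ/2) + cos φ₁ cos φ₂ sin²(Δλ/2) = 0.785615
c = 2·arcsin(√a) = 2.178799 rad = 124.8360°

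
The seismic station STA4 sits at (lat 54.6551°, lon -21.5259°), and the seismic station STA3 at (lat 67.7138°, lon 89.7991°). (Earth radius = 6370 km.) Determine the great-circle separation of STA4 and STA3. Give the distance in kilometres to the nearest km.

Δφ = 13.0587°,  Δλ = 111.3250°
a = sin²(Δφ/2) + cos φ₁ cos φ₂ sin²(Δλ/2) = 0.162514
c = 2·arcsin(√a) = 0.829869 rad = 47.5480°
d = R·c = 6370 × 0.829869 = 5286.3 km

5286 km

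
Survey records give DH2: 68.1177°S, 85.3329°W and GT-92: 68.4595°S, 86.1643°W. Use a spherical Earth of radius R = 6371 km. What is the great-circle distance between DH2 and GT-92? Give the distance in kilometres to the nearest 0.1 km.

51.1 km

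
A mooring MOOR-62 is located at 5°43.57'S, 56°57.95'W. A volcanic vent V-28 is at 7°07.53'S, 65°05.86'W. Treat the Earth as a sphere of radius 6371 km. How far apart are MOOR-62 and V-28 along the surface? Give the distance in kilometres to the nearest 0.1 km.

911.9 km

MOOR-62: φ = -5.72617°, λ = -56.96583°
V-28: φ = -7.12550°, λ = -65.09767°
Δφ = -1.3993°,  Δλ = -8.1318°
a = sin²(Δφ/2) + cos φ₁ cos φ₂ sin²(Δλ/2) = 0.005113
c = 2·arcsin(√a) = 0.143130 rad = 8.2007°
d = R·c = 6371 × 0.143130 = 911.9 km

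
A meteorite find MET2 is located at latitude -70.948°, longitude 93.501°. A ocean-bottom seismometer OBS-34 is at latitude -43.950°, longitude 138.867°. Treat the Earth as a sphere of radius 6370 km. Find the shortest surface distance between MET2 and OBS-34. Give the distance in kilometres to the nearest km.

3869 km

Δφ = 26.9980°,  Δλ = 45.3660°
a = sin²(Δφ/2) + cos φ₁ cos φ₂ sin²(Δλ/2) = 0.089438
c = 2·arcsin(√a) = 0.607417 rad = 34.8024°
d = R·c = 6370 × 0.607417 = 3869.2 km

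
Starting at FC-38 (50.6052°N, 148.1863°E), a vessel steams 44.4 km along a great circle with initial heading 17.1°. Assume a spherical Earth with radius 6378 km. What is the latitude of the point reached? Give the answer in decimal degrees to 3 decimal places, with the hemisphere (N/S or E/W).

δ = d/R = 44.4/6378 = 0.006961 rad
φ₂ = arcsin(sin φ₁ cos δ + cos φ₁ sin δ cos θ)
   = arcsin(0.77279·0.99998 + 0.63466·0.00696·0.95579) = 50.98628°
λ₂ = λ₁ + atan2(sin θ sin δ cos φ₁, cos δ − sin φ₁ sin φ₂) = 148.37261°

50.986°N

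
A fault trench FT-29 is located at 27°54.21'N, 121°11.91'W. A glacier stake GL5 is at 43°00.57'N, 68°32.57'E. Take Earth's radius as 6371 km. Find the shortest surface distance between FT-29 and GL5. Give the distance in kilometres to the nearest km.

12067 km

FT-29: φ = +27.90350°, λ = -121.19850°
GL5: φ = +43.00950°, λ = +68.54283°
Δφ = 15.1060°,  Δλ = -170.2587°
a = sin²(Δφ/2) + cos φ₁ cos φ₂ sin²(Δλ/2) = 0.658843
c = 2·arcsin(√a) = 1.894084 rad = 108.5230°
d = R·c = 6371 × 1.894084 = 12067.2 km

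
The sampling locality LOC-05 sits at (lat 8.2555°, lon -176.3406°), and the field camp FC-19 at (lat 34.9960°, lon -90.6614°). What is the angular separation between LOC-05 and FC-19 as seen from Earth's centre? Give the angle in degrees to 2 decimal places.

Δφ = 26.7405°,  Δλ = 85.6792°
a = sin²(Δφ/2) + cos φ₁ cos φ₂ sin²(Δλ/2) = 0.428285
c = 2·arcsin(√a) = 1.426871 rad = 81.7537°

81.75°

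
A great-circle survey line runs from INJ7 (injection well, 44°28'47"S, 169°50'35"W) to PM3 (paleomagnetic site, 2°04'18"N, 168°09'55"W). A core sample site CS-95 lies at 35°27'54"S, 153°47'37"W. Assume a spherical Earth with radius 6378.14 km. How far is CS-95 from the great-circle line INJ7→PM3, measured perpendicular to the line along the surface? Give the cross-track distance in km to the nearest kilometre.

1412 km

INJ7: φ = -44.47972°, λ = -169.84306°
PM3: φ = +2.07167°, λ = -168.16528°
CS-95: φ = -35.46500°, λ = -153.79361°
δ₁₃ = central angle INJ7→CS-95 = 0.265361 rad  (haversine)
θ₁₃ = bearing INJ7→CS-95 = 59.160°,  θ₁₂ = bearing INJ7→PM3 = 2.309°
dₓₜ = R·arcsin(sin δ₁₃ · sin(θ₁₃ − θ₁₂)) = 6378.14·arcsin(0.26226·sin(56.851°)) = 1411.984 km
|dₓₜ| = 1411.984 km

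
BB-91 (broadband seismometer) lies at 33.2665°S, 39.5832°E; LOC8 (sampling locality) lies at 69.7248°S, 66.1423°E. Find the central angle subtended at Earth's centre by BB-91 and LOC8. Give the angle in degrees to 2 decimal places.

39.31°

Δφ = -36.4583°,  Δλ = 26.5591°
a = sin²(Δφ/2) + cos φ₁ cos φ₂ sin²(Δλ/2) = 0.113143
c = 2·arcsin(√a) = 0.686114 rad = 39.3114°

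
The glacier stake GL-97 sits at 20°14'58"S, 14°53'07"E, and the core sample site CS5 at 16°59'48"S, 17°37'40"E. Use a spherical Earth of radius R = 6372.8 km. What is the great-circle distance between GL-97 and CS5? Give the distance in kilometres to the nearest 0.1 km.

463.1 km

GL-97: φ = -20.24944°, λ = +14.88528°
CS5: φ = -16.99667°, λ = +17.62778°
Δφ = 3.2528°,  Δλ = 2.7425°
a = sin²(Δφ/2) + cos φ₁ cos φ₂ sin²(Δλ/2) = 0.001319
c = 2·arcsin(√a) = 0.072662 rad = 4.1632°
d = R·c = 6372.8 × 0.072662 = 463.1 km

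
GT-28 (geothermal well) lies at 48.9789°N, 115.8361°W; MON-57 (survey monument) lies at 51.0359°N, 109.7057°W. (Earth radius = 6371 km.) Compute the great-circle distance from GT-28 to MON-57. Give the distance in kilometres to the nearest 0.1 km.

Δφ = 2.0570°,  Δλ = 6.1304°
a = sin²(Δφ/2) + cos φ₁ cos φ₂ sin²(Δλ/2) = 0.001502
c = 2·arcsin(√a) = 0.077538 rad = 4.4426°
d = R·c = 6371 × 0.077538 = 494.0 km

494.0 km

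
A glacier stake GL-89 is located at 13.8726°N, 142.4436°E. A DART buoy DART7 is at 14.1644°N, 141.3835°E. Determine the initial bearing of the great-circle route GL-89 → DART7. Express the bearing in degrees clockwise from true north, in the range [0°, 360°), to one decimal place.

286.0°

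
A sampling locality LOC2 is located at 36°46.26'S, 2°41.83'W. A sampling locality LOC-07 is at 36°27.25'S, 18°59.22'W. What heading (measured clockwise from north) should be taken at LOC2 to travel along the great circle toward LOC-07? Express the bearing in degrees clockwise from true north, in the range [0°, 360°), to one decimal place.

266.5°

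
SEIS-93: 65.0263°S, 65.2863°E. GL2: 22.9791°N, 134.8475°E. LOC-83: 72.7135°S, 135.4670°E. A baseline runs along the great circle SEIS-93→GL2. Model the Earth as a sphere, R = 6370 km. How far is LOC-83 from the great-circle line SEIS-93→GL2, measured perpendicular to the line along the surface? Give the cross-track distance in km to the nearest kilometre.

2665 km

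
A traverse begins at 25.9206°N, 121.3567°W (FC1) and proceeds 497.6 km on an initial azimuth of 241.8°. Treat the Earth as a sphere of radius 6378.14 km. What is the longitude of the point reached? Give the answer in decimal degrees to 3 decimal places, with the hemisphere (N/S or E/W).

125.660°W

δ = d/R = 497.6/6378.14 = 0.078016 rad
φ₂ = arcsin(sin φ₁ cos δ + cos φ₁ sin δ cos θ)
   = arcsin(0.43713·0.99696 + 0.89940·0.07794·-0.47255) = 23.74528°
λ₂ = λ₁ + atan2(sin θ sin δ cos φ₁, cos δ − sin φ₁ sin φ₂) = -125.66016°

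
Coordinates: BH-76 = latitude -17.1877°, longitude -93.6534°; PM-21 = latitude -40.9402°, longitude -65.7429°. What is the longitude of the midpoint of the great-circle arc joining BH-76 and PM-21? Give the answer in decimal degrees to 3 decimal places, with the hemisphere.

Bx = cos φ₂ cos Δλ = 0.667526,  By = cos φ₂ sin Δλ = 0.353594
φₘ = atan2(sin φ₁ + sin φ₂, √((cos φ₁ + Bx)² + By²)) = -29.78813°
λₘ = λ₁ + atan2(By, cos φ₁ + Bx) = -81.36179°

81.362°W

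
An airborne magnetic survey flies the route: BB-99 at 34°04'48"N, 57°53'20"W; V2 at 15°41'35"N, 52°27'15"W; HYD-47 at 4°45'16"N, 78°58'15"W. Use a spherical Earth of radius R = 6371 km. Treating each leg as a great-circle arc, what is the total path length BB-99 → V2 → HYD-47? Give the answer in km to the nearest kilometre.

BB-99: φ = +34.08000°, λ = -57.88889°
V2: φ = +15.69306°, λ = -52.45417°
HYD-47: φ = +4.75444°, λ = -78.97083°
BB-99→V2: c = 0.332089 rad, d = 2115.74 km
V2→HYD-47: c = 0.493025 rad, d = 3141.06 km
Total = 2115.74 + 3141.06 = 5256.80 km

5257 km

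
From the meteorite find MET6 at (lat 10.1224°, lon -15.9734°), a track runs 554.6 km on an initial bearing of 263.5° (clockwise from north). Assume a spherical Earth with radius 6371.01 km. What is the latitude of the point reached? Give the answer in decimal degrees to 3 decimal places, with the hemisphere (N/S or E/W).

9.520°N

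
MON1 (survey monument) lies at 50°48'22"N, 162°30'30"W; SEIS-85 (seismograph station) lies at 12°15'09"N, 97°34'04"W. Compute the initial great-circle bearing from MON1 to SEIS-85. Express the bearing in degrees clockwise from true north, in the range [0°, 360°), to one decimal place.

101.9°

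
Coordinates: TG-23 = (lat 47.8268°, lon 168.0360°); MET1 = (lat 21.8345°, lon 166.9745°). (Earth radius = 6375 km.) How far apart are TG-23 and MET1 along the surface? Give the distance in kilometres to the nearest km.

Δφ = -25.9923°,  Δλ = -1.0615°
a = sin²(Δφ/2) + cos φ₁ cos φ₂ sin²(Δλ/2) = 0.050627
c = 2·arcsin(√a) = 0.453895 rad = 26.0063°
d = R·c = 6375 × 0.453895 = 2893.6 km

2894 km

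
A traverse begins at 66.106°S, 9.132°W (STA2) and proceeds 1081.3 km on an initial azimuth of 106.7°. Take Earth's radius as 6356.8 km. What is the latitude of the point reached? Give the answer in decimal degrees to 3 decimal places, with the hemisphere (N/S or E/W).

67.044°S

δ = d/R = 1081.3/6356.8 = 0.170101 rad
φ₂ = arcsin(sin φ₁ cos δ + cos φ₁ sin δ cos θ)
   = arcsin(-0.91430·0.98557 + 0.40505·0.16928·-0.28736) = -67.04396°
λ₂ = λ₁ + atan2(sin θ sin δ cos φ₁, cos δ − sin φ₁ sin φ₂) = 15.43286°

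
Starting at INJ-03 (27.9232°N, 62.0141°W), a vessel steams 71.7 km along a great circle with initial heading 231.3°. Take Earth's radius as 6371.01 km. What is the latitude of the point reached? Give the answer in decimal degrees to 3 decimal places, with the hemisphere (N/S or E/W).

27.519°N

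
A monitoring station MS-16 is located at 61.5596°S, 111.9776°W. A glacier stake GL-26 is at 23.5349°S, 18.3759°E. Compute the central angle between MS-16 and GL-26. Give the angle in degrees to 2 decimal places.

Δφ = 38.0247°,  Δλ = 130.3535°
a = sin²(Δφ/2) + cos φ₁ cos φ₂ sin²(Δλ/2) = 0.465801
c = 2·arcsin(√a) = 1.502344 rad = 86.0780°

86.08°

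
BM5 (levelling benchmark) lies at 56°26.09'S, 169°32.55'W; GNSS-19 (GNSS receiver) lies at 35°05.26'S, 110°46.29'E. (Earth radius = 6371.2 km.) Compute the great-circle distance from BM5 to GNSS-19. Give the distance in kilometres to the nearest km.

6221 km

BM5: φ = -56.43483°, λ = -169.54250°
GNSS-19: φ = -35.08767°, λ = +110.77150°
Δφ = 21.3472°,  Δλ = -79.6860°
a = sin²(Δφ/2) + cos φ₁ cos φ₂ sin²(Δλ/2) = 0.220009
c = 2·arcsin(√a) = 0.976433 rad = 55.9455°
d = R·c = 6371.2 × 0.976433 = 6221.0 km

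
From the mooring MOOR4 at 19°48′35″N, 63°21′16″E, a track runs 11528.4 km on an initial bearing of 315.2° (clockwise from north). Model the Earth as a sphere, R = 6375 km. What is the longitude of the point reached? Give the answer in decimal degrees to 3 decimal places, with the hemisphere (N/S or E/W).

60.253°W

MOOR4: φ = +19.80972°, λ = +63.35444°
δ = d/R = 11528.4/6375 = 1.808376 rad
φ₂ = arcsin(sin φ₁ cos δ + cos φ₁ sin δ cos θ)
   = arcsin(0.33890·-0.23535 + 0.94082·0.97191·0.70957) = 34.68530°
λ₂ = λ₁ + atan2(sin θ sin δ cos φ₁, cos δ − sin φ₁ sin φ₂) = -60.25331°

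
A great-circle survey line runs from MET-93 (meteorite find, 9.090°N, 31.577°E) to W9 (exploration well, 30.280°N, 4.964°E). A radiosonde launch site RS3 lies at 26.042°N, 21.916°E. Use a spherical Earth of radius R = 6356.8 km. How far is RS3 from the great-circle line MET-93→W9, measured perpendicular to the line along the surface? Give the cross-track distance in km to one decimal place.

δ₁₃ = central angle MET-93→RS3 = 0.336345 rad  (haversine)
θ₁₃ = bearing MET-93→RS3 = 332.816°,  θ₁₂ = bearing MET-93→W9 = 314.179°
dₓₜ = R·arcsin(sin δ₁₃ · sin(θ₁₃ − θ₁₂)) = 6356.8·arcsin(0.33004·sin(18.637°)) = 671.696 km
|dₓₜ| = 671.696 km

671.7 km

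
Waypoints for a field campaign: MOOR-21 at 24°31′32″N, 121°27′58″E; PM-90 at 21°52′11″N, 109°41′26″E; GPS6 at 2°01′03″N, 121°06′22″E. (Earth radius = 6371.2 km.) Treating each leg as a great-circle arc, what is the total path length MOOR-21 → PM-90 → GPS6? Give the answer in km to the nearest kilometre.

3768 km

MOOR-21: φ = +24.52556°, λ = +121.46611°
PM-90: φ = +21.86972°, λ = +109.69056°
GPS6: φ = +2.01750°, λ = +121.10611°
MOOR-21→PM-90: c = 0.194434 rad, d = 1238.78 km
PM-90→GPS6: c = 0.397002 rad, d = 2529.38 km
Total = 1238.78 + 2529.38 = 3768.16 km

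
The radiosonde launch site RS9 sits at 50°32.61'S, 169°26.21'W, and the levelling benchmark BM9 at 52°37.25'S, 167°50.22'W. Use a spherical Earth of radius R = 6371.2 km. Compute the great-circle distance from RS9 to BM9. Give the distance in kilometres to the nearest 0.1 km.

256.1 km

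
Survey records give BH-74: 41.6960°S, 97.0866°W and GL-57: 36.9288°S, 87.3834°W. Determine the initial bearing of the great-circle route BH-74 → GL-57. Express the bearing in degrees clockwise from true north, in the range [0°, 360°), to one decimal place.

Δλ = 9.7032°
y = sin Δλ · cos φ₂ = 0.134732
x = cos φ₁ sin φ₂ − sin φ₁ cos φ₂ cos Δλ = 0.075500
θ = atan2(y, x) = 60.7347° → 60.7347° (mod 360°)

60.7°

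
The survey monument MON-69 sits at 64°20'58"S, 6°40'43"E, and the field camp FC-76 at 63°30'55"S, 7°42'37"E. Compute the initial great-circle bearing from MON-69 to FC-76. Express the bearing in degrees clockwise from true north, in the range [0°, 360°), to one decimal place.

MON-69: φ = -64.34944°, λ = +6.67861°
FC-76: φ = -63.51528°, λ = +7.71028°
Δλ = 1.0317°
y = sin Δλ · cos φ₂ = 0.008029
x = cos φ₁ sin φ₂ − sin φ₁ cos φ₂ cos Δλ = 0.014493
θ = atan2(y, x) = 28.9871° → 28.9871° (mod 360°)

29.0°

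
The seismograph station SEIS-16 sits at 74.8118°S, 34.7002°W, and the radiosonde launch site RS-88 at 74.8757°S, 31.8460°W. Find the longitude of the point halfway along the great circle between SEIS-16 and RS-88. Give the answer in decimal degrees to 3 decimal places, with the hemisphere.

33.276°W

Bx = cos φ₂ cos Δλ = 0.260590,  By = cos φ₂ sin Δλ = 0.012992
φₘ = atan2(sin φ₁ + sin φ₂, √((cos φ₁ + Bx)² + By²)) = -74.84823°
λₘ = λ₁ + atan2(By, cos φ₁ + Bx) = -33.27604°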